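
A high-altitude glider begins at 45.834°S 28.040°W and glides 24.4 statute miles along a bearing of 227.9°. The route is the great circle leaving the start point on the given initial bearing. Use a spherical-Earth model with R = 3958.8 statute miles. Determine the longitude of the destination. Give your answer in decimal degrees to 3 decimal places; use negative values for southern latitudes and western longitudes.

Angular distance δ = d/R = 24.4 / 3958.8 = 0.006163 rad.
Start latitude φ₁ = -0.799954 rad; initial bearing θ = 3.977605 rad.
Applying the spherical law of cosines for sides, sin φ₂ = sin φ₁ cos δ + cos φ₁ sin δ cos θ = -0.720190, so φ₂ = -46.070°.
Then Δλ = atan2(-0.003186, 0.483372) = -0.006592 rad, from sin θ sin δ cos φ₁ over cos δ − sin φ₁ sin φ₂.
Hence λ₂ = -28.040° + -0.378° = -28.418°.

longitude -28.418°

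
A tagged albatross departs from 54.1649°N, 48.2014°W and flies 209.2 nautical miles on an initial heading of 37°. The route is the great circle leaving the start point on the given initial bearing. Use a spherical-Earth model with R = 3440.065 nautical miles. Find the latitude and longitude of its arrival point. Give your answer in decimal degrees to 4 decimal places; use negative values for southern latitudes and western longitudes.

latitude 56.8900°, longitude -44.3621°

Angular distance δ = d/R = 209.2 / 3440.065 = 0.060813 rad.
Start latitude φ₁ = 0.945356 rad; initial bearing θ = 0.645772 rad.
Applying the spherical law of cosines for sides, sin φ₂ = sin φ₁ cos δ + cos φ₁ sin δ cos θ = 0.837623, so φ₂ = 56.8900°.
Δλ = atan2( sin θ sin δ cos φ₁ , cos δ − sin φ₁ sin φ₂ ) = atan2(0.021413, 0.319086) = 0.067008 rad = 3.8393°.
λ₂ = -48.2014° + 3.8393° = -44.3621°.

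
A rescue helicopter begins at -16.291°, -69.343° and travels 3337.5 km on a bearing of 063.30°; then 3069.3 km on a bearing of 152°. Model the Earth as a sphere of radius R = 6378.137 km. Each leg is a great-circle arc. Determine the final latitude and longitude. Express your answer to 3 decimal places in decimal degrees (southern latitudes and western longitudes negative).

latitude -25.650°, longitude -28.868°

Apply the spherical direct solution leg by leg, carrying full precision between legs.
Leg 1: from (-16.291°, -69.343°), δ = 3337.5/6378.137 = 0.523272 rad, θ = 63.3° → φ = -1.574°, λ = -42.817°.
Leg 2: from (-1.574°, -42.817°), δ = 3069.3/6378.137 = 0.481222 rad, θ = 152° → φ = -25.650°, λ = -28.868°.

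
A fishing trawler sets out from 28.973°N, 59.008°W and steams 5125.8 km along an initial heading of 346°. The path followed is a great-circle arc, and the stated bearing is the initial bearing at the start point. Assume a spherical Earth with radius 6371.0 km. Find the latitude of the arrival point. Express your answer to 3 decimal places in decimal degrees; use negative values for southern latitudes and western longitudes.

latitude 71.355°

δ = 5125.8/6371 = 0.804552 rad (46.0974°).
Converting: φ₁ = 0.505674 rad, θ = 6.038839 rad.
Applying the spherical law of cosines for sides, sin φ₂ = sin φ₁ cos δ + cos φ₁ sin δ cos θ = 0.947519, so φ₂ = 71.355°.
Δλ = atan2( sin θ sin δ cos φ₁ , cos δ − sin φ₁ sin φ₂ ) = atan2(-0.152494, 0.234458) = -0.576664 rad = -33.040°.
λ₂ = -59.008° + -33.040° = -92.048°.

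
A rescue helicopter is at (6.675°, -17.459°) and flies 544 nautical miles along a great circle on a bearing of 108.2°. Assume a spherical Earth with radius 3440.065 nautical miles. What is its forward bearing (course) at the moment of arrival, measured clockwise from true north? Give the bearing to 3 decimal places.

Central angle δ = d/R = 0.158137 rad.
Converting: φ₁ = 0.116501 rad, θ = 1.888446 rad.
Applying the spherical law of cosines for sides, sin φ₂ = sin φ₁ cos δ + cos φ₁ sin δ cos θ = 0.065934, so φ₂ = 3.781°.
Δλ = atan2( sin θ sin δ cos φ₁ , cos δ − sin φ₁ sin φ₂ ) = atan2(0.148586, 0.979858) = 0.150494 rad = 8.623°.
λ₂ = -17.459° + 8.623° = -8.836°.
The forward bearing on arrival equals the back-azimuth from the destination plus 180°.
Back-azimuth from P₂ (3.781°, -8.836°) to P₁ (6.675°, -17.459°), with Δλ' = λ₁ − λ₂ = -8.623°: atan2( sin Δλ' cos φ₁ , cos φ₂ sin φ₁ − sin φ₂ cos φ₁ cos Δλ' ) = 288.987°.
Final bearing = (288.987° + 180°) mod 360° = 108.987°.

final bearing 108.987°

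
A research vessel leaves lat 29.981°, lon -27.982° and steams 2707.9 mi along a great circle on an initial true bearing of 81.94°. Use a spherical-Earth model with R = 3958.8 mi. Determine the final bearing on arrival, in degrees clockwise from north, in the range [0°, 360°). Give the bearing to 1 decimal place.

The arc subtends δ = 2707.9/3958.8 = 0.684020 rad at the centre.
Start latitude φ₁ = 0.523267 rad; initial bearing θ = 1.430123 rad.
Destination latitude: φ₂ = arcsin( sin φ₁ cos δ + cos φ₁ sin δ cos θ ) = arcsin(0.464042) = 27.648°.
Then Δλ = atan2(0.541951, 0.543151) = 0.784293 rad, from sin θ sin δ cos φ₁ over cos δ − sin φ₁ sin φ₂.
Hence λ₂ = -27.982° + 44.937° = 16.955°.
The forward bearing on arrival equals the back-azimuth from the destination plus 180°.
Back-azimuth from P₂ (27.6°, 17.0°) to P₁ (30.0°, -28.0°), with Δλ' = λ₁ − λ₂ = -44.9°: atan2( sin Δλ' cos φ₁ , cos φ₂ sin φ₁ − sin φ₂ cos φ₁ cos Δλ' ) = 284.5°.
Final bearing = (284.5° + 180°) mod 360° = 104.5°.

final bearing 104.5°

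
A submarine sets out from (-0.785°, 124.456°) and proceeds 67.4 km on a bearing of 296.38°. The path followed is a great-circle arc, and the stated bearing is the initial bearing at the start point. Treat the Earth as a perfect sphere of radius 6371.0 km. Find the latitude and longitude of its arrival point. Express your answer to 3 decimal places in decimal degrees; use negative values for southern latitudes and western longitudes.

latitude -0.516°, longitude 123.913°

Angular distance δ = d/R = 67.4 / 6371 = 0.010579 rad.
Converting: φ₁ = -0.013701 rad, θ = 5.172807 rad.
Destination latitude: φ₂ = arcsin( sin φ₁ cos δ + cos φ₁ sin δ cos θ ) = arcsin(-0.009000) = -0.516°.
For the longitude increment, Δλ = atan2( sin θ sin δ cos φ₁, cos δ − sin φ₁ sin φ₂ ) = atan2(-0.009476, 0.999821) = -0.543°.
Hence λ₂ = 124.456° + -0.543° = 123.913°.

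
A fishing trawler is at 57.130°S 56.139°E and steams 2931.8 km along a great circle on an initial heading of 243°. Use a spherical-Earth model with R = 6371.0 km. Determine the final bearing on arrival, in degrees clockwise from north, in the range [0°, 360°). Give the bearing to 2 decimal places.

Angular distance δ = d/R = 2931.8 / 6371 = 0.460179 rad.
Start latitude φ₁ = -0.997107 rad; initial bearing θ = 4.241150 rad.
sin φ₂ = sin φ₁ cos δ + cos φ₁ sin δ cos θ = (-0.839904)(0.895973) + (0.542735)(0.444108)(-0.453990) = -0.861958
φ₂ = asin(-0.861958) = -1.039120 rad = -59.537°.
For the longitude increment, Δλ = atan2( sin θ sin δ cos φ₁, cos δ − sin φ₁ sin φ₂ ) = atan2(-0.214762, 0.172011) = -51.307°.
Hence λ₂ = 56.139° + -51.307° = 4.832°.
The forward bearing on arrival equals the back-azimuth from the destination plus 180°.
Back-azimuth from P₂ (-59.54°, 4.83°) to P₁ (-57.13°, 56.14°), with Δλ' = λ₁ − λ₂ = 51.31°: atan2( sin Δλ' cos φ₁ , cos φ₂ sin φ₁ − sin φ₂ cos φ₁ cos Δλ' ) = 107.48°.
Final bearing = (107.48° + 180°) mod 360° = 287.48°.

final bearing 287.48°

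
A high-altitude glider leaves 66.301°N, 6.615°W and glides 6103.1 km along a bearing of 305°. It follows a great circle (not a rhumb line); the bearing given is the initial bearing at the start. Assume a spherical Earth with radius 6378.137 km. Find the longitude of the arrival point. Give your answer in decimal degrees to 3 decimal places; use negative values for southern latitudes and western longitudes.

longitude -113.070°

δ = 6103.1/6378.137 = 0.956878 rad (54.8251°).
With φ₁ = 66.301° = 1.157171 rad and θ = 305° = 5.323254 rad:
sin φ₂ = sin φ₁ cos δ + cos φ₁ sin δ cos θ = (0.915670)(0.576075) + (0.401932)(0.817397)(0.573576) = 0.715936
φ₂ = asin(0.715936) = 0.797963 rad = 45.720°.
Then Δλ = atan2(-0.269122, -0.079486) = -1.857983 rad, from sin θ sin δ cos φ₁ over cos δ − sin φ₁ sin φ₂.
λ₂ = λ₁ + Δλ = -113.070°.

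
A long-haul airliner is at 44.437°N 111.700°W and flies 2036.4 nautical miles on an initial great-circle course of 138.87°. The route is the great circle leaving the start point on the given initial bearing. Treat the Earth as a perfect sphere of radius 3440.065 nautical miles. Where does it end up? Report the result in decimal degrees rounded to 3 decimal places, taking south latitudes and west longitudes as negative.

δ = 2036.4/3440.065 = 0.591966 rad (33.9171°).
Start latitude φ₁ = 0.775572 rad; initial bearing θ = 2.423739 rad.
sin φ₂ = sin φ₁ cos δ + cos φ₁ sin δ cos θ = (0.700125)(0.829846) + (0.714021)(0.557993)(-0.753219) = 0.280899
φ₂ = asin(0.280899) = 0.284730 rad = 16.314°.
Δλ = atan2( sin θ sin δ cos φ₁ , cos δ − sin φ₁ sin φ₂ ) = atan2(0.262068, 0.633181) = 0.392423 rad = 22.484°.
λ₂ = λ₁ + Δλ = -89.216°.

latitude 16.314°, longitude -89.216°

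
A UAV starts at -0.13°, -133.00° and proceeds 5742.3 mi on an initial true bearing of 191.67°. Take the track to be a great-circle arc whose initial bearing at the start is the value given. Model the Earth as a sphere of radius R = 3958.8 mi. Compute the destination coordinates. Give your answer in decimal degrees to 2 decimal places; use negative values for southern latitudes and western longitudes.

latitude -76.54°, longitude 167.39°

Angular distance δ = d/R = 5742.3 / 3958.8 = 1.450515 rad.
Start latitude φ₁ = -0.002269 rad; initial bearing θ = 3.345273 rad.
Destination latitude: φ₂ = arcsin( sin φ₁ cos δ + cos φ₁ sin δ cos θ ) = arcsin(-0.972523) = -76.54°.
Δλ = atan2( sin θ sin δ cos φ₁ , cos δ − sin φ₁ sin φ₂ ) = atan2(-0.200813, 0.117785) = -1.040333 rad = -59.61°.
λ₂ = -133.00° + -59.61° = -192.61°, normalized to (−180°, 180°] → 167.39°.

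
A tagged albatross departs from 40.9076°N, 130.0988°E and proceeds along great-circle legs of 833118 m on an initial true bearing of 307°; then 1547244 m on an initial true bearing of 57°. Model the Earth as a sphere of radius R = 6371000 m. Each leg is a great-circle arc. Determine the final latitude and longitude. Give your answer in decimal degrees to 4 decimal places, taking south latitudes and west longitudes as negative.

latitude 51.2777°, longitude 140.4209°

Apply the spherical direct solution leg by leg, carrying full precision between legs.
Leg 1: from (40.9076°, 130.0988°), δ = 833118/6371000 = 0.130767 rad, θ = 307° → φ = 45.1177°, λ = 121.6123°.
Leg 2: from (45.1177°, 121.6123°), δ = 1547244/6371000 = 0.242857 rad, θ = 57° → φ = 51.2777°, λ = 140.4209°.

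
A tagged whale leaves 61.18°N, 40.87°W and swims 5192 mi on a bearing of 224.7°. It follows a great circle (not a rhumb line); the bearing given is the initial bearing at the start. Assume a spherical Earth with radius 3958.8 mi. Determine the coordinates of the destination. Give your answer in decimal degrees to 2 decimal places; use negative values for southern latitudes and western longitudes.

latitude -6.12°, longitude -84.01°

δ = 5192/3958.8 = 1.311509 rad (75.1439°).
Start latitude φ₁ = 1.067792 rad; initial bearing θ = 3.921755 rad.
Destination latitude: φ₂ = arcsin( sin φ₁ cos δ + cos φ₁ sin δ cos θ ) = arcsin(-0.106559) = -6.12°.
Δλ = atan2( sin θ sin δ cos φ₁ , cos δ − sin φ₁ sin φ₂ ) = atan2(-0.327744, 0.349753) = -0.752924 rad = -43.14°.
λ₂ = λ₁ + Δλ = -84.01°.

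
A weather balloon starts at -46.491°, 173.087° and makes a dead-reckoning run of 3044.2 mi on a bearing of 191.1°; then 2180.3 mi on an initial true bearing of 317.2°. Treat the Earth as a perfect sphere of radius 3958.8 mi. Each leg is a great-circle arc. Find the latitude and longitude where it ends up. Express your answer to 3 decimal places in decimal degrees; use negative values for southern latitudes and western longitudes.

Apply the spherical direct solution leg by leg, carrying full precision between legs.
Leg 1: from (-46.491°, 173.087°), δ = 3044.2/3958.8 = 0.768970 rad, θ = 191.1° → φ = -82.306°, λ = 83.019°.
Leg 2: from (-82.306°, 83.019°), δ = 2180.3/3958.8 = 0.550748 rad, θ = 317.2° → φ = -52.472°, λ = 47.306°.

latitude -52.472°, longitude 47.306°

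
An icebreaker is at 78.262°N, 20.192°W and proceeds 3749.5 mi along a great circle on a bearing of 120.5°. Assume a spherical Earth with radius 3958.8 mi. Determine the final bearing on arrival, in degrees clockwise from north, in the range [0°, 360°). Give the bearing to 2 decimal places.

final bearing 168.42°

Central angle δ = d/R = 0.947130 rad.
With φ₁ = 78.262° = 1.365930 rad and θ = 120.5° = 2.103122 rad:
sin φ₂ = sin φ₁ cos δ + cos φ₁ sin δ cos θ = (0.979088)(0.584015) + (0.203437)(0.811743)(-0.507538) = 0.487988
φ₂ = asin(0.487988) = 0.509783 rad = 29.208°.
Then Δλ = atan2(0.142288, 0.106232) = 0.929477 rad, from sin θ sin δ cos φ₁ over cos δ − sin φ₁ sin φ₂.
Hence λ₂ = -20.192° + 53.255° = 33.063°.
The forward bearing on arrival equals the back-azimuth from the destination plus 180°.
Back-azimuth from P₂ (29.21°, 33.06°) to P₁ (78.26°, -20.19°), with Δλ' = λ₁ − λ₂ = -53.26°: atan2( sin Δλ' cos φ₁ , cos φ₂ sin φ₁ − sin φ₂ cos φ₁ cos Δλ' ) = 348.42°.
Final bearing = (348.42° + 180°) mod 360° = 168.42°.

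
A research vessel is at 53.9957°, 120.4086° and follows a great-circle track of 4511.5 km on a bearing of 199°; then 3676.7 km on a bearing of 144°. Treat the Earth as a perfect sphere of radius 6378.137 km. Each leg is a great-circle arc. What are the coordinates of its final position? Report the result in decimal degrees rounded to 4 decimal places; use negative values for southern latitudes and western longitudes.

latitude -12.3459°, longitude 126.9200°

Apply the spherical direct solution leg by leg, carrying full precision between legs.
Leg 1: from (53.9957°, 120.4086°), δ = 4511.5/6378.137 = 0.707338 rad, θ = 199° → φ = 14.6976°, λ = 107.7750°.
Leg 2: from (14.6976°, 107.7750°), δ = 3676.7/6378.137 = 0.576454 rad, θ = 144° → φ = -12.3459°, λ = 126.9200°.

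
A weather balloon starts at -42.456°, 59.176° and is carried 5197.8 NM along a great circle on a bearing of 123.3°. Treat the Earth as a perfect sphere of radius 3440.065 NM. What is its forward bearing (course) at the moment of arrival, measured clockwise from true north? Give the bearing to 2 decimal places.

final bearing 43.51°

Central angle δ = d/R = 1.510960 rad.
Start latitude φ₁ = -0.740997 rad; initial bearing θ = 2.151991 rad.
Applying the spherical law of cosines for sides, sin φ₂ = sin φ₁ cos δ + cos φ₁ sin δ cos θ = -0.444709, so φ₂ = -26.405°.
Δλ = atan2( sin θ sin δ cos φ₁ , cos δ − sin φ₁ sin φ₂ ) = atan2(0.615552, -0.240388) = 1.943108 rad = 111.332°.
Hence λ₂ = 59.176° + 111.332° = 170.508°.
The forward bearing on arrival equals the back-azimuth from the destination plus 180°.
Back-azimuth from P₂ (-26.40°, 170.51°) to P₁ (-42.46°, 59.18°), with Δλ' = λ₁ − λ₂ = -111.33°: atan2( sin Δλ' cos φ₁ , cos φ₂ sin φ₁ − sin φ₂ cos φ₁ cos Δλ' ) = 223.51°.
Final bearing = (223.51° + 180°) mod 360° = 43.51°.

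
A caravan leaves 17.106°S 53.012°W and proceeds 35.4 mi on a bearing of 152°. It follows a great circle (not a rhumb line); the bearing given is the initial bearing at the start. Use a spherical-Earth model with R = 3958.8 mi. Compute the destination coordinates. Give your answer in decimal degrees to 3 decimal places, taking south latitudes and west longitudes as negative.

latitude -17.558°, longitude -52.760°

The arc subtends δ = 35.4/3958.8 = 0.008942 rad at the centre.
With φ₁ = -17.106° = -0.298556 rad and θ = 152° = 2.652900 rad:
Destination latitude: φ₂ = arcsin( sin φ₁ cos δ + cos φ₁ sin δ cos θ ) = arcsin(-0.301675) = -17.558°.
Then Δλ = atan2(0.004012, 0.911225) = 0.004403 rad, from sin θ sin δ cos φ₁ over cos δ − sin φ₁ sin φ₂.
λ₂ = λ₁ + Δλ = -52.760°.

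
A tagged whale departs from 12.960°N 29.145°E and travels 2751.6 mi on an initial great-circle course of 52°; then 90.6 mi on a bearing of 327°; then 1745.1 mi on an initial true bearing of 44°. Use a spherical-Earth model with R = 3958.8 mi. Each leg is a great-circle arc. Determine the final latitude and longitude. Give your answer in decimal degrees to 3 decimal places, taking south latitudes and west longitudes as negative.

Apply the spherical direct solution leg by leg, carrying full precision between legs.
Leg 1: from (12.960°, 29.145°), δ = 2751.6/3958.8 = 0.695059 rad, θ = 52° → φ = 33.813°, λ = 66.547°.
Leg 2: from (33.813°, 66.547°), δ = 90.6/3958.8 = 0.022886 rad, θ = 327° → φ = 34.910°, λ = 65.676°.
Leg 3: from (34.910°, 65.676°), δ = 1745.1/3958.8 = 0.440815 rad, θ = 44° → φ = 50.289°, λ = 93.315°.

latitude 50.289°, longitude 93.315°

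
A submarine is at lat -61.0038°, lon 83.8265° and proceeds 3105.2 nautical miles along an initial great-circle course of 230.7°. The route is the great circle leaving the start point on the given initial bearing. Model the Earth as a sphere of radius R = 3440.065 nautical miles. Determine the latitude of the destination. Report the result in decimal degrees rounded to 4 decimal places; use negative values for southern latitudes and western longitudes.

The arc subtends δ = 3105.2/3440.065 = 0.902657 rad at the centre.
With φ₁ = -61.0038° = -1.064717 rad and θ = 230.7° = 4.026475 rad:
sin φ₂ = sin φ₁ cos δ + cos φ₁ sin δ cos θ = (-0.874652)(0.619526) + (0.484752)(0.784976)(-0.633381) = -0.782883
φ₂ = asin(-0.782883) = -0.899286 rad = -51.5253°.
For the longitude increment, Δλ = atan2( sin θ sin δ cos φ₁, cos δ − sin φ₁ sin φ₂ ) = atan2(-0.294460, -0.065224) = -102.4895°.
Hence λ₂ = 83.8265° + -102.4895° = -18.6630°.

latitude -51.5253°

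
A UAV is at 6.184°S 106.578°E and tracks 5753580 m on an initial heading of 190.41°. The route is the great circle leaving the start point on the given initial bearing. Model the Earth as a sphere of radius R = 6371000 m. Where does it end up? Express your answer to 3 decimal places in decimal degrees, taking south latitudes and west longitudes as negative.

latitude -56.566°, longitude 91.655°

Central angle δ = d/R = 0.903089 rad.
With φ₁ = -6.184° = -0.107931 rad and θ = 190.41° = 3.323281 rad:
Applying the spherical law of cosines for sides, sin φ₂ = sin φ₁ cos δ + cos φ₁ sin δ cos θ = -0.834524, so φ₂ = -56.566°.
Then Δλ = atan2(-0.141061, 0.529291) = -0.260455 rad, from sin θ sin δ cos φ₁ over cos δ − sin φ₁ sin φ₂.
Hence λ₂ = 106.578° + -14.923° = 91.655°.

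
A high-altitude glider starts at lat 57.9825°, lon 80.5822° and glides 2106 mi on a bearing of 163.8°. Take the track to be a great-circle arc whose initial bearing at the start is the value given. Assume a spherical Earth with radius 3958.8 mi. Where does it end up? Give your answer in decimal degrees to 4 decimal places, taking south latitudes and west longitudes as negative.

δ = 2106/3958.8 = 0.531979 rad (30.4802°).
Converting: φ₁ = 1.011986 rad, θ = 2.858849 rad.
sin φ₂ = sin φ₁ cos δ + cos φ₁ sin δ cos θ = (0.847886)(0.861805) + (0.530178)(0.507240)(-0.960294) = 0.472463
φ₂ = asin(0.472463) = 0.492083 rad = 28.1943°.
For the longitude increment, Δλ = atan2( sin θ sin δ cos φ₁, cos δ − sin φ₁ sin φ₂ ) = atan2(0.075028, 0.461210) = 9.2398°.
λ₂ = λ₁ + Δλ = 89.8220°.

latitude 28.1943°, longitude 89.8220°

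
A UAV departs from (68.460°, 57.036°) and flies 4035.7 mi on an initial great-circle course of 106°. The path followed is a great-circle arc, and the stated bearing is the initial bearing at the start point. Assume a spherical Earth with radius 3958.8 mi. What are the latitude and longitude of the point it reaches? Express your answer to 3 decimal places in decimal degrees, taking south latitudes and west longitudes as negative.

latitude 23.645°, longitude 120.397°

δ = 4035.7/3958.8 = 1.019425 rad (58.4088°).
Start latitude φ₁ = 1.194852 rad; initial bearing θ = 1.850049 rad.
sin φ₂ = sin φ₁ cos δ + cos φ₁ sin δ cos θ = (0.930161)(0.523856) + (0.367151)(0.851807)(-0.275637) = 0.401067
φ₂ = asin(0.401067) = 0.412682 rad = 23.645°.
For the longitude increment, Δλ = atan2( sin θ sin δ cos φ₁, cos δ − sin φ₁ sin φ₂ ) = atan2(0.300626, 0.150799) = 63.361°.
λ₂ = λ₁ + Δλ = 120.397°.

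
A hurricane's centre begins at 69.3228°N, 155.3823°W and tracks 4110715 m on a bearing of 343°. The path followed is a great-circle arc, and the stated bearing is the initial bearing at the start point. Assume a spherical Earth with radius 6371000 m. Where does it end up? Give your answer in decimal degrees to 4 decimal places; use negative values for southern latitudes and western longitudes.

Angular distance δ = d/R = 4110715 / 6371000 = 0.645223 rad.
Converting: φ₁ = 1.209911 rad, θ = 5.986479 rad.
sin φ₂ = sin φ₁ cos δ + cos φ₁ sin δ cos θ = (0.935585)(0.798966) + (0.353103)(0.601377)(0.956305) = 0.950569
φ₂ = asin(0.950569) = 1.255064 rad = 71.9098°.
For the longitude increment, Δλ = atan2( sin θ sin δ cos φ₁, cos δ − sin φ₁ sin φ₂ ) = atan2(-0.062084, -0.090372) = -145.5114°.
λ₂ = -155.3823° + -145.5114° = -300.8937°, normalized to (−180°, 180°] → 59.1063°.

latitude 71.9098°, longitude 59.1063°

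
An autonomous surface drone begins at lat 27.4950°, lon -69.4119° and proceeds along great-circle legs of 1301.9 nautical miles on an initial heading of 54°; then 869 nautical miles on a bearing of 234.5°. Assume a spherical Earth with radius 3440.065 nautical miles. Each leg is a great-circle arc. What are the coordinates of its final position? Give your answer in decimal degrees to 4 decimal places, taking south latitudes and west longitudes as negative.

Apply the spherical direct solution leg by leg, carrying full precision between legs.
Leg 1: from (27.4950°, -69.4119°), δ = 1301.9/3440.065 = 0.378452 rad, θ = 54° → φ = 38.4366°, λ = -46.9781°.
Leg 2: from (38.4366°, -46.9781°), δ = 869/3440.065 = 0.252612 rad, θ = 234.5° → φ = 29.2246°, λ = -60.4608°.

latitude 29.2246°, longitude -60.4608°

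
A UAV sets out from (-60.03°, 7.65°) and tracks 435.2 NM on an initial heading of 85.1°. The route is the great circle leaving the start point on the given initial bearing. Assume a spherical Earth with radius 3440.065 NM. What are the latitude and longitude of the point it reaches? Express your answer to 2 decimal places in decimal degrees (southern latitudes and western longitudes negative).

δ = 435.2/3440.065 = 0.126509 rad (7.2484°).
Start latitude φ₁ = -1.047721 rad; initial bearing θ = 1.485275 rad.
Applying the spherical law of cosines for sides, sin φ₂ = sin φ₁ cos δ + cos φ₁ sin δ cos θ = -0.853980, so φ₂ = -58.65°.
Δλ = atan2( sin θ sin δ cos φ₁ , cos δ − sin φ₁ sin φ₂ ) = atan2(0.062798, 0.252216) = 0.244025 rad = 13.98°.
λ₂ = λ₁ + Δλ = 21.63°.

latitude -58.65°, longitude 21.63°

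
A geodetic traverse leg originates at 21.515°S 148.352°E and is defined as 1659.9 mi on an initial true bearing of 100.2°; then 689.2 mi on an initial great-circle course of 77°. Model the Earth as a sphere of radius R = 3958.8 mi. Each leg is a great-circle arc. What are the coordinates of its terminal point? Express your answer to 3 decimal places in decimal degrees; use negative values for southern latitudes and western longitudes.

Apply the spherical direct solution leg by leg, carrying full precision between legs.
Leg 1: from (-21.515°, 148.352°), δ = 1659.9/3958.8 = 0.419294 rad, θ = 100.2° → φ = -23.706°, λ = 174.303°.
Leg 2: from (-23.706°, 174.303°), δ = 689.2/3958.8 = 0.174093 rad, θ = 77° → φ = -21.118°, λ = -175.273°.

latitude -21.118°, longitude -175.273°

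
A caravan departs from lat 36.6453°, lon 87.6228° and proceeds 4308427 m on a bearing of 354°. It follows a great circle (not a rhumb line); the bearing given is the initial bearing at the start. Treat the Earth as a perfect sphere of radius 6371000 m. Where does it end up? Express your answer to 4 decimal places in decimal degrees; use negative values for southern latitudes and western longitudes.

latitude 74.7795°, longitude 73.1930°

Central angle δ = d/R = 0.676256 rad.
Start latitude φ₁ = 0.639581 rad; initial bearing θ = 6.178466 rad.
sin φ₂ = sin φ₁ cos δ + cos φ₁ sin δ cos θ = (0.596859)(0.779921) + (0.802346)(0.625877)(0.994522) = 0.964923
φ₂ = asin(0.964923) = 1.305149 rad = 74.7795°.
Δλ = atan2( sin θ sin δ cos φ₁ , cos δ − sin φ₁ sin φ₂ ) = atan2(-0.052491, 0.203998) = -0.251848 rad = -14.4298°.
Hence λ₂ = 87.6228° + -14.4298° = 73.1930°.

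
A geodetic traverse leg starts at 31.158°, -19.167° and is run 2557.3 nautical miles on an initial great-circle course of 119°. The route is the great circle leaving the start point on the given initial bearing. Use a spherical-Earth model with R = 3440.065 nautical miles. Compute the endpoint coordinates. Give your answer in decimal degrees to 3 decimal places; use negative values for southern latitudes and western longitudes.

The arc subtends δ = 2557.3/3440.065 = 0.743387 rad at the centre.
Converting: φ₁ = 0.543810 rad, θ = 2.076942 rad.
sin φ₂ = sin φ₁ cos δ + cos φ₁ sin δ cos θ = (0.517400)(0.736180) + (0.855744)(0.676785)(-0.484810) = 0.100120
φ₂ = asin(0.100120) = 0.100288 rad = 5.746°.
Then Δλ = atan2(0.506540, 0.684378) = 0.637165 rad, from sin θ sin δ cos φ₁ over cos δ − sin φ₁ sin φ₂.
Hence λ₂ = -19.167° + 36.507° = 17.340°.

latitude 5.746°, longitude 17.340°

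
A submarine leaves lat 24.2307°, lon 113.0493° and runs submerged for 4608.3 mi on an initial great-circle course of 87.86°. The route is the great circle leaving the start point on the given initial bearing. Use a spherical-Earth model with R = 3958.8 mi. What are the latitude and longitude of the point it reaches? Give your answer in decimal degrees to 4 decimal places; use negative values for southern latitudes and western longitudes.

The arc subtends δ = 4608.3/3958.8 = 1.164065 rad at the centre.
Converting: φ₁ = 0.422905 rad, θ = 1.533446 rad.
Destination latitude: φ₂ = arcsin( sin φ₁ cos δ + cos φ₁ sin δ cos θ ) = arcsin(0.193636) = 11.1651°.
Then Δλ = atan2(0.836922, 0.316139) = 1.209626 rad, from sin θ sin δ cos φ₁ over cos δ − sin φ₁ sin φ₂.
λ₂ = 113.0493° + 69.3065° = 182.3558°, normalized to (−180°, 180°] → -177.6442°.

latitude 11.1651°, longitude -177.6442°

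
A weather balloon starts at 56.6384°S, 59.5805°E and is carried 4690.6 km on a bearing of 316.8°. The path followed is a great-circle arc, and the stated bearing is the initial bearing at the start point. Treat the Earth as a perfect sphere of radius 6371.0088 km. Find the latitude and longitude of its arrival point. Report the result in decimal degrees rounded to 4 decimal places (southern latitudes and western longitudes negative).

δ = 4690.6/6371.0088 = 0.736241 rad (42.1835°).
Start latitude φ₁ = -0.988527 rad; initial bearing θ = 5.529203 rad.
Applying the spherical law of cosines for sides, sin φ₂ = sin φ₁ cos δ + cos φ₁ sin δ cos θ = -0.349703, so φ₂ = -20.4691°.
For the longitude increment, Δλ = atan2( sin θ sin δ cos φ₁, cos δ − sin φ₁ sin φ₂ ) = atan2(-0.252787, 0.448920) = -29.3839°.
Hence λ₂ = 59.5805° + -29.3839° = 30.1966°.

latitude -20.4691°, longitude 30.1966°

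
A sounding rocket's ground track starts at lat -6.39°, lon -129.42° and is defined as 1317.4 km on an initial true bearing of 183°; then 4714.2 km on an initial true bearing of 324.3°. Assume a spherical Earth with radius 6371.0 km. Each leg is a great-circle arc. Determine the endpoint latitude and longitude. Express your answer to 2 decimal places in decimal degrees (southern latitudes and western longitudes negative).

latitude 16.81°, longitude -154.34°

Apply the spherical direct solution leg by leg, carrying full precision between legs.
Leg 1: from (-6.39°, -129.42°), δ = 1317.4/6371 = 0.206781 rad, θ = 183° → φ = -18.22°, λ = -130.07°.
Leg 2: from (-18.22°, -130.07°), δ = 4714.2/6371 = 0.739947 rad, θ = 324.3° → φ = 16.81°, λ = -154.34°.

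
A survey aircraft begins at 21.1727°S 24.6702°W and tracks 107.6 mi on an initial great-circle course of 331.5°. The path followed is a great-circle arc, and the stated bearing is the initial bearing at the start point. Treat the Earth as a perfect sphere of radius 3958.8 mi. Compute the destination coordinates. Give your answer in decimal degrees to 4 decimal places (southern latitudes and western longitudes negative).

latitude -19.8023°, longitude -25.4599°

Angular distance δ = d/R = 107.6 / 3958.8 = 0.027180 rad.
With φ₁ = -21.1727° = -0.369533 rad and θ = 331.5° = 5.785766 rad:
Destination latitude: φ₂ = arcsin( sin φ₁ cos δ + cos φ₁ sin δ cos θ ) = arcsin(-0.338776) = -19.8023°.
Δλ = atan2( sin θ sin δ cos φ₁ , cos δ − sin φ₁ sin φ₂ ) = atan2(-0.012092, 0.877271) = -0.013783 rad = -0.7897°.
λ₂ = λ₁ + Δλ = -25.4599°.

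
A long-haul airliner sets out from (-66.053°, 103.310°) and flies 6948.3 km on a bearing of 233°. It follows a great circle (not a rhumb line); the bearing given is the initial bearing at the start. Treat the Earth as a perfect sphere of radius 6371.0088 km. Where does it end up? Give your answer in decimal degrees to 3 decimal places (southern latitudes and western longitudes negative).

latitude -39.704°, longitude -9.666°

Central angle δ = d/R = 1.090612 rad.
Start latitude φ₁ = -1.152842 rad; initial bearing θ = 4.066617 rad.
Destination latitude: φ₂ = arcsin( sin φ₁ cos δ + cos φ₁ sin δ cos θ ) = arcsin(-0.638826) = -39.704°.
Then Δλ = atan2(-0.287500, -0.121894) = -1.971802 rad, from sin θ sin δ cos φ₁ over cos δ − sin φ₁ sin φ₂.
Hence λ₂ = 103.310° + -112.976° = -9.666°.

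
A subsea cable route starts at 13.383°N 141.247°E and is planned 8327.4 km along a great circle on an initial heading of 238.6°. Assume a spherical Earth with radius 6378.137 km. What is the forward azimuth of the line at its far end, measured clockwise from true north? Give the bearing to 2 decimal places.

δ = 8327.4/6378.137 = 1.305616 rad (74.8063°).
With φ₁ = 13.383° = 0.233577 rad and θ = 238.6° = 4.164356 rad:
sin φ₂ = sin φ₁ cos δ + cos φ₁ sin δ cos θ = (0.231459)(0.262083) + (0.972845)(0.965045)(-0.521010) = -0.428483
φ₂ = asin(-0.428483) = -0.442813 rad = -25.371°.
For the longitude increment, Δλ = atan2( sin θ sin δ cos φ₁, cos δ − sin φ₁ sin φ₂ ) = atan2(-0.801347, 0.361259) = -65.733°.
λ₂ = 141.247° + -65.733° = 75.514°.
The forward bearing on arrival equals the back-azimuth from the destination plus 180°.
Back-azimuth from P₂ (-25.37°, 75.51°) to P₁ (13.38°, 141.25°), with Δλ' = λ₁ − λ₂ = 65.73°: atan2( sin Δλ' cos φ₁ , cos φ₂ sin φ₁ − sin φ₂ cos φ₁ cos Δλ' ) = 66.78°.
Final bearing = (66.78° + 180°) mod 360° = 246.78°.

final bearing 246.78°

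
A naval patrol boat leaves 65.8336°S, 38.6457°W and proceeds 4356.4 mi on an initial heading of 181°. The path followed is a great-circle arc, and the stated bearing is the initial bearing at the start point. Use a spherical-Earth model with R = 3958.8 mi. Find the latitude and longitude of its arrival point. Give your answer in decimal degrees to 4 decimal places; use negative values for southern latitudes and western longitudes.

Central angle δ = d/R = 1.100434 rad.
Start latitude φ₁ = -1.149013 rad; initial bearing θ = 3.159046 rad.
Destination latitude: φ₂ = arcsin( sin φ₁ cos δ + cos φ₁ sin δ cos θ ) = arcsin(-0.778365) = -51.1111°.
For the longitude increment, Δλ = atan2( sin θ sin δ cos φ₁, cos δ − sin φ₁ sin φ₂ ) = atan2(-0.006369, -0.256940) = -178.5801°.
λ₂ = -38.6457° + -178.5801° = -217.2258°, normalized to (−180°, 180°] → 142.7742°.

latitude -51.1111°, longitude 142.7742°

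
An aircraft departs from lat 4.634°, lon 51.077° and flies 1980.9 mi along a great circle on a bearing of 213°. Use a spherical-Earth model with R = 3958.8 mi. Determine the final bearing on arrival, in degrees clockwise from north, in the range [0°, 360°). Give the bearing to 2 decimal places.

final bearing 215.11°

The arc subtends δ = 1980.9/3958.8 = 0.500379 rad at the centre.
Converting: φ₁ = 0.080879 rad, θ = 3.717551 rad.
sin φ₂ = sin φ₁ cos δ + cos φ₁ sin δ cos θ = (0.080790)(0.877401) + (0.996731)(0.479758)(-0.838671) = -0.330158
φ₂ = asin(-0.330158) = -0.336471 rad = -19.278°.
Then Δλ = atan2(-0.260441, 0.904074) = -0.280480 rad, from sin θ sin δ cos φ₁ over cos δ − sin φ₁ sin φ₂.
λ₂ = 51.077° + -16.070° = 35.007°.
The forward bearing on arrival equals the back-azimuth from the destination plus 180°.
Back-azimuth from P₂ (-19.28°, 35.01°) to P₁ (4.63°, 51.08°), with Δλ' = λ₁ − λ₂ = 16.07°: atan2( sin Δλ' cos φ₁ , cos φ₂ sin φ₁ − sin φ₂ cos φ₁ cos Δλ' ) = 35.11°.
Final bearing = (35.11° + 180°) mod 360° = 215.11°.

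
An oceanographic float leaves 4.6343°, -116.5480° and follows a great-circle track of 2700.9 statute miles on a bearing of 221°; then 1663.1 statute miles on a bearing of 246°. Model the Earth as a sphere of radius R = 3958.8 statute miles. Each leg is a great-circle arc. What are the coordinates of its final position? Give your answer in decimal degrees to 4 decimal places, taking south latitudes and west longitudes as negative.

latitude -31.8033°, longitude -169.5455°

Apply the spherical direct solution leg by leg, carrying full precision between legs.
Leg 1: from (4.6343°, -116.5480°), δ = 2700.9/3958.8 = 0.682252 rad, θ = 221° → φ = -24.3061°, λ = -143.5427°.
Leg 2: from (-24.3061°, -143.5427°), δ = 1663.1/3958.8 = 0.420102 rad, θ = 246° → φ = -31.8033°, λ = -169.5455°.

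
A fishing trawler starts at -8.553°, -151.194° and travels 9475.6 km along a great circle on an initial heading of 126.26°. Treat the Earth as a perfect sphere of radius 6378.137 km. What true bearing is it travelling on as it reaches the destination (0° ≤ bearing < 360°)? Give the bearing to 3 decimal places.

final bearing 82.962°

δ = 9475.6/6378.137 = 1.485638 rad (85.1208°).
Converting: φ₁ = -0.149278 rad, θ = 2.203653 rad.
Destination latitude: φ₂ = arcsin( sin φ₁ cos δ + cos φ₁ sin δ cos θ ) = arcsin(-0.595403) = -36.541°.
For the longitude increment, Δλ = atan2( sin θ sin δ cos φ₁, cos δ − sin φ₁ sin φ₂ ) = atan2(0.794484, -0.003495) = 90.252°.
Hence λ₂ = -151.194° + 90.252° = -60.942°.
The forward bearing on arrival equals the back-azimuth from the destination plus 180°.
Back-azimuth from P₂ (-36.541°, -60.942°) to P₁ (-8.553°, -151.194°), with Δλ' = λ₁ − λ₂ = -90.252°: atan2( sin Δλ' cos φ₁ , cos φ₂ sin φ₁ − sin φ₂ cos φ₁ cos Δλ' ) = 262.962°.
Final bearing = (262.962° + 180°) mod 360° = 82.962°.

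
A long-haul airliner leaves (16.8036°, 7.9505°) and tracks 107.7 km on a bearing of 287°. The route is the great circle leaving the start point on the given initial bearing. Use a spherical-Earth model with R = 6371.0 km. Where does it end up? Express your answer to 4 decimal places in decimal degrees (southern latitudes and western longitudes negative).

The arc subtends δ = 107.7/6371 = 0.016905 rad at the centre.
Start latitude φ₁ = 0.293278 rad; initial bearing θ = 5.009095 rad.
Destination latitude: φ₂ = arcsin( sin φ₁ cos δ + cos φ₁ sin δ cos θ ) = arcsin(0.293782) = 17.0845°.
For the longitude increment, Δλ = atan2( sin θ sin δ cos φ₁, cos δ − sin φ₁ sin φ₂ ) = atan2(-0.015475, 0.914927) = -0.9690°.
λ₂ = λ₁ + Δλ = 6.9815°.

latitude 17.0845°, longitude 6.9815°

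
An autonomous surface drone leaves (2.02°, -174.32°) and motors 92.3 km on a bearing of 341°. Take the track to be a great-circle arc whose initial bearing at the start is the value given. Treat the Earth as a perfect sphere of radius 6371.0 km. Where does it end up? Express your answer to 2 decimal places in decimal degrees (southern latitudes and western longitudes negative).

δ = 92.3/6371 = 0.014488 rad (0.8301°).
With φ₁ = 2.02° = 0.035256 rad and θ = 341° = 5.951573 rad:
Applying the spherical law of cosines for sides, sin φ₂ = sin φ₁ cos δ + cos φ₁ sin δ cos θ = 0.048934, so φ₂ = 2.80°.
Δλ = atan2( sin θ sin δ cos φ₁ , cos δ − sin φ₁ sin φ₂ ) = atan2(-0.004714, 0.998170) = -0.004722 rad = -0.27°.
λ₂ = -174.32° + -0.27° = -174.59°.

latitude 2.80°, longitude -174.59°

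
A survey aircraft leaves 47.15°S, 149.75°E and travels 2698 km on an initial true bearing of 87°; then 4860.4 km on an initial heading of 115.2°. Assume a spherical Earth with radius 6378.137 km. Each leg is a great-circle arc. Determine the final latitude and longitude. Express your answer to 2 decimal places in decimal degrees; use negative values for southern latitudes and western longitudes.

Apply the spherical direct solution leg by leg, carrying full precision between legs.
Leg 1: from (-47.15°, 149.75°), δ = 2698/6378.137 = 0.423008 rad, θ = 87° → φ = -40.84°, λ = -177.44°.
Leg 2: from (-40.84°, -177.44°), δ = 4860.4/6378.137 = 0.762041 rad, θ = 115.2° → φ = -44.06°, λ = -117.06°.

latitude -44.06°, longitude -117.06°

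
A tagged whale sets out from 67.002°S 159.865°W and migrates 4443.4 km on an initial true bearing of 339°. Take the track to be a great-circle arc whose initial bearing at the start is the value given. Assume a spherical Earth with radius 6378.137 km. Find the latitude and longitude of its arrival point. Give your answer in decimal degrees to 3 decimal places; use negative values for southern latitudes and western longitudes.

latitude -28.163°, longitude -174.984°

The arc subtends δ = 4443.4/6378.137 = 0.696661 rad at the centre.
With φ₁ = -67.002° = -1.169406 rad and θ = 339° = 5.916666 rad:
sin φ₂ = sin φ₁ cos δ + cos φ₁ sin δ cos θ = (-0.920518)(0.766989) + (0.390699)(0.641660)(0.933580) = -0.471983
φ₂ = asin(-0.471983) = -0.491538 rad = -28.163°.
For the longitude increment, Δλ = atan2( sin θ sin δ cos φ₁, cos δ − sin φ₁ sin φ₂ ) = atan2(-0.089841, 0.332520) = -15.119°.
λ₂ = -159.865° + -15.119° = -174.984°.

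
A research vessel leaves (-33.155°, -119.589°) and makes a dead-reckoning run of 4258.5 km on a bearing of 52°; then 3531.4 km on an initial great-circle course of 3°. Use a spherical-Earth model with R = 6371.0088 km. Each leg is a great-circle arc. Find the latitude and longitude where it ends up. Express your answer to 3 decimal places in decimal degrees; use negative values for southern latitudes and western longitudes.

Apply the spherical direct solution leg by leg, carrying full precision between legs.
Leg 1: from (-33.155°, -119.589°), δ = 4258.5/6371.0088 = 0.668418 rad, θ = 52° → φ = -6.303°, λ = -90.161°.
Leg 2: from (-6.303°, -90.161°), δ = 3531.4/6371.0088 = 0.554292 rad, θ = 3° → φ = 25.411°, λ = -88.413°.

latitude 25.411°, longitude -88.413°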